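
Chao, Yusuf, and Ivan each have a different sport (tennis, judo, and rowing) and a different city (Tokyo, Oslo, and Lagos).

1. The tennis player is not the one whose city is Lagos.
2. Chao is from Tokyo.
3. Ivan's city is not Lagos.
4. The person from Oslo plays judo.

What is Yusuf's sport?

rowing

With clues 1–3, tennis is impossible for Yusuf's sport.
With clues 1–4, judo is impossible for Yusuf's sport.
That leaves rowing.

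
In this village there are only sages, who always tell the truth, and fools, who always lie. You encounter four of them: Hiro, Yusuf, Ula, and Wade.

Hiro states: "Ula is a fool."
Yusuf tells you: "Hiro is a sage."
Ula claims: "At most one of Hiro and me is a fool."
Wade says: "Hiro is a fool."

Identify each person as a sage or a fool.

Consider Hiro. Suppose Hiro is a sage.
Then no assignment of the remaining roles makes every statement match its speaker's type — contradiction.
So Hiro is a fool.
With that fixed, Yusuf's statement is false, so Yusuf is a fool.
With that fixed, Wade's statement is true, so Wade is a sage.
Consider Ula. Suppose Ula is a fool.
Then Hiro's statement comes out true, contradicting Hiro being a fool.
So Ula is a sage.

Hiro: fool, Yusuf: fool, Ula: sage, Wade: sage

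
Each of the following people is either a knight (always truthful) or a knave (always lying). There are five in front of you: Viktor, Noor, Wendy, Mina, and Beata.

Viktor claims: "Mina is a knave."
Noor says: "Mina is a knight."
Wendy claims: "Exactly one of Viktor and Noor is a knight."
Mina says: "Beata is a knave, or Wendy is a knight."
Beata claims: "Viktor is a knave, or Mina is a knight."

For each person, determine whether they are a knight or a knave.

Viktor: knave, Noor: knight, Wendy: knight, Mina: knight, Beata: knight

Consider Viktor. Suppose Viktor is a knight.
Then no assignment of the remaining roles makes every statement match its speaker's type — contradiction.
So Viktor is a knave.
With that fixed, Beata's statement is true, so Beata is a knight.
Consider Noor. Suppose Noor is a knave.
Then no assignment of the remaining roles makes every statement match its speaker's type — contradiction.
So Noor is a knight.
With that fixed, Wendy's statement is true, so Wendy is a knight.
With that fixed, Mina's statement is true, so Mina is a knight.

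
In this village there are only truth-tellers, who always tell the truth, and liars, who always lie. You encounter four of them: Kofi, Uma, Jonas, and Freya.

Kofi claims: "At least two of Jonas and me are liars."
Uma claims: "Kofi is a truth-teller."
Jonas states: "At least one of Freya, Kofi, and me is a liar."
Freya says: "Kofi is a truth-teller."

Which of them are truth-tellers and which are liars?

Consider Kofi. Suppose Kofi is a truth-teller.
Then Kofi's own statement would have to be true, but it can't be — contradiction.
So Kofi is a liar.
With that fixed, Uma's statement is false, so Uma is a liar.
With that fixed, Jonas's statement is true, so Jonas is a truth-teller.
With that fixed, Freya's statement is false, so Freya is a liar.

Kofi: liar, Uma: liar, Jonas: truth-teller, Freya: liar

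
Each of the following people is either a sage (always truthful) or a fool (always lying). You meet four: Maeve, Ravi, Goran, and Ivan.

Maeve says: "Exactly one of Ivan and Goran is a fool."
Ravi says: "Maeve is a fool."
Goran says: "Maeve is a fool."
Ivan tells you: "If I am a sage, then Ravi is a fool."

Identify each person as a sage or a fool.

Maeve: sage, Ravi: fool, Goran: fool, Ivan: sage

Consider Maeve. Suppose Maeve is a fool.
Then no assignment of the remaining roles makes every statement match its speaker's type — contradiction.
So Maeve is a sage.
With that fixed, Ravi's statement is false, so Ravi is a fool.
With that fixed, Goran's statement is false, so Goran is a fool.
With that fixed, Ivan's statement is true, so Ivan is a sage.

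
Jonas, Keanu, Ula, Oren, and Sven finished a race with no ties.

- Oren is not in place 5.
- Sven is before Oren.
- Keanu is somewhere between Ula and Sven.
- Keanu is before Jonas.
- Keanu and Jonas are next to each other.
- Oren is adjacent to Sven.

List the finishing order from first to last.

Sven, Oren, Keanu, Jonas, Ula

From clue 1: Oren is in {1,2,3,4}.
From clues 1–2: Oren is in {2,3,4}.
From clues 1–3: Keanu is in {2,3,4}.
From clues 1–4: Keanu is in {2,3}.
From clues 1–5: Sven → place 1, Ula → place 5.
From clues 1–6: Oren → place 2, Keanu → place 3, Jonas → place 4.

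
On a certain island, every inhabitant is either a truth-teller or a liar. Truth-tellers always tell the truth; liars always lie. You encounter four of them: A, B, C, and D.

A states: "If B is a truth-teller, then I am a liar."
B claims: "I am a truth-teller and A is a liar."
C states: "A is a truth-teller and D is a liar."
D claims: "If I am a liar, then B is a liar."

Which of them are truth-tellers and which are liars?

Consider A. Suppose A is a liar.
Then A's own statement would have to be false, but it can't be — contradiction.
So A is a truth-teller.
With that fixed, B's statement is false, so B is a liar.
With that fixed, D's statement is true, so D is a truth-teller.
With that fixed, C's statement is false, so C is a liar.

A: truth-teller, B: liar, C: liar, D: truth-teller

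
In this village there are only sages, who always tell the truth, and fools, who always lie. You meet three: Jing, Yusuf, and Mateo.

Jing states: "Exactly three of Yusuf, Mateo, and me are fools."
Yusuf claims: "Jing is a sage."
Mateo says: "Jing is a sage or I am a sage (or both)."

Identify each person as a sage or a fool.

Jing: fool, Yusuf: fool, Mateo: sage

Consider Jing. Suppose Jing is a sage.
Then Jing's own statement would have to be true, but it can't be — contradiction.
So Jing is a fool.
With that fixed, Yusuf's statement is false, so Yusuf is a fool.
Consider Mateo. Suppose Mateo is a fool.
Then Jing's statement comes out true, contradicting Jing being a fool.
So Mateo is a sage.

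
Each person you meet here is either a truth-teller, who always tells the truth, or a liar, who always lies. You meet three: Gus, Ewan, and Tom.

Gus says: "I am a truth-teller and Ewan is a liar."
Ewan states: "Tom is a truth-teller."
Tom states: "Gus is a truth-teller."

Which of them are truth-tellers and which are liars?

Gus: liar, Ewan: liar, Tom: liar

Consider Gus. Suppose Gus is a truth-teller.
Then no assignment of the remaining roles makes every statement match its speaker's type — contradiction.
So Gus is a liar.
With that fixed, Tom's statement is false, so Tom is a liar.
With that fixed, Ewan's statement is false, so Ewan is a liar.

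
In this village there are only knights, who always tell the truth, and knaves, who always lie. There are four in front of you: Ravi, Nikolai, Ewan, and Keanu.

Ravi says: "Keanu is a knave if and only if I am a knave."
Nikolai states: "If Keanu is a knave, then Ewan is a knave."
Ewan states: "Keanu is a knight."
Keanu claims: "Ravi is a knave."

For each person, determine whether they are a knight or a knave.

Consider Ravi. Suppose Ravi is a knight.
Then no assignment of the remaining roles makes every statement match its speaker's type — contradiction.
So Ravi is a knave.
With that fixed, Keanu's statement is true, so Keanu is a knight.
With that fixed, Nikolai's statement is true, so Nikolai is a knight.
With that fixed, Ewan's statement is true, so Ewan is a knight.

Ravi: knave, Nikolai: knight, Ewan: knight, Keanu: knight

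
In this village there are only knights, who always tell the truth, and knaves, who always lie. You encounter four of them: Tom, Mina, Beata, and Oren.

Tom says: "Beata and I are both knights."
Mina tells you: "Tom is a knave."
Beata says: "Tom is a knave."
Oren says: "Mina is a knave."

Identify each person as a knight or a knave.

Consider Tom. Suppose Tom is a knight.
Then no assignment of the remaining roles makes every statement match its speaker's type — contradiction.
So Tom is a knave.
With that fixed, Mina's statement is true, so Mina is a knight.
With that fixed, Beata's statement is true, so Beata is a knight.
With that fixed, Oren's statement is false, so Oren is a knave.

Tom: knave, Mina: knight, Beata: knight, Oren: knave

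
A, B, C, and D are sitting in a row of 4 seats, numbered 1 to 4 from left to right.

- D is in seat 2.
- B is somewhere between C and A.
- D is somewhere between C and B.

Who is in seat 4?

With clue 1, D is ruled out for seat 4.
With clues 1–2, B is ruled out for seat 4.
With clues 1–3, C is ruled out for seat 4.
So seat 4 is A.

A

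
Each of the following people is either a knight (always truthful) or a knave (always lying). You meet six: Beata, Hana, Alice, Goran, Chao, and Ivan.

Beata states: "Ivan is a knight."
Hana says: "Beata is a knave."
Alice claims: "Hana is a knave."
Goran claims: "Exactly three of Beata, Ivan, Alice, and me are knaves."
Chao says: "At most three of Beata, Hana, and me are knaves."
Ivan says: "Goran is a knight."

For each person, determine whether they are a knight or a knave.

Regardless of anyone's role, Chao's statement is true, so Chao is a knight.
Consider Beata. Suppose Beata is a knight.
Then no assignment of the remaining roles makes every statement match its speaker's type — contradiction.
So Beata is a knave.
With that fixed, Hana's statement is true, so Hana is a knight.
With that fixed, Alice's statement is false, so Alice is a knave.
Consider Goran. Suppose Goran is a knight.
Then no assignment of the remaining roles makes every statement match its speaker's type — contradiction.
So Goran is a knave.
With that fixed, Ivan's statement is false, so Ivan is a knave.

Beata: knave, Hana: knight, Alice: knave, Goran: knave, Chao: knight, Ivan: knave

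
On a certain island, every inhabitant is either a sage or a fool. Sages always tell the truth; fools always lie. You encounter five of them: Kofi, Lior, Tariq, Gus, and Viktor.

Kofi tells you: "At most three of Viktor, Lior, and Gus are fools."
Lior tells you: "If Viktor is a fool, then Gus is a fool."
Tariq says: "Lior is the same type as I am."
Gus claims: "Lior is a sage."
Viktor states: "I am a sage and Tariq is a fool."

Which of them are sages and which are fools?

Regardless of anyone's role, Kofi's statement is true, so Kofi is a sage.
Consider Lior. Suppose Lior is a fool.
Then whichever role Tariq has, Tariq's statement has the wrong truth value — contradiction.
So Lior is a sage.
With that fixed, Gus's statement is true, so Gus is a sage.
Consider Tariq. Suppose Tariq is a sage.
Then no assignment of the remaining roles makes every statement match its speaker's type — contradiction.
So Tariq is a fool.
Consider Viktor. Suppose Viktor is a fool.
Then Lior's statement comes out false, contradicting Lior being a sage.
So Viktor is a sage.

Kofi: sage, Lior: sage, Tariq: fool, Gus: sage, Viktor: sage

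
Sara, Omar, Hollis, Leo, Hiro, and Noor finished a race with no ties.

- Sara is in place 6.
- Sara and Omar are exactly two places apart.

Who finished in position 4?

With clue 1, Sara is ruled out for place 4.
With clues 1–2, Hiro, Hollis, Leo, and Noor are ruled out for place 4.
So place 4 is Omar.

Omar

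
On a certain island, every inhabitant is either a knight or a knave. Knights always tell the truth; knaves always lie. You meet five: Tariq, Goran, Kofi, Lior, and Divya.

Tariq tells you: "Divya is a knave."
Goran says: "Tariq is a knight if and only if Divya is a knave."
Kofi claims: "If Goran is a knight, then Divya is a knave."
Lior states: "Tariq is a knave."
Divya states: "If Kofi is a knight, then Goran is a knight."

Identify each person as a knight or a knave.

Consider Tariq. Suppose Tariq is a knight.
Then no assignment of the remaining roles makes every statement match its speaker's type — contradiction.
So Tariq is a knave.
With that fixed, Lior's statement is true, so Lior is a knight.
Consider Goran. Suppose Goran is a knave.
Then no assignment of the remaining roles makes every statement match its speaker's type — contradiction.
So Goran is a knight.
With that fixed, Divya's statement is true, so Divya is a knight.
With that fixed, Kofi's statement is false, so Kofi is a knave.

Tariq: knave, Goran: knight, Kofi: knave, Lior: knight, Divya: knight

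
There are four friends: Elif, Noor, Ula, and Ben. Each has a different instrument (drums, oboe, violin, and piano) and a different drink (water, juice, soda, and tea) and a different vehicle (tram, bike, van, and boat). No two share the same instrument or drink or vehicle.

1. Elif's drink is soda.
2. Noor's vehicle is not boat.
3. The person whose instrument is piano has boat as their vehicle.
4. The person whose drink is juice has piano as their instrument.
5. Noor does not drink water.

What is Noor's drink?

tea

Clue 1 rules out soda for Noor's drink.
With clues 1–4, juice is impossible for Noor's drink.
With clues 1–5, water is impossible for Noor's drink.
That leaves tea.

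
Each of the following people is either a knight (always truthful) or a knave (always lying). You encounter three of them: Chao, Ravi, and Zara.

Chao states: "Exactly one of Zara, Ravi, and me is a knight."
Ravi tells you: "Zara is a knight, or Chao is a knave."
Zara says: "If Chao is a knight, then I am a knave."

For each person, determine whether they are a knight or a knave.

Chao: knave, Ravi: knight, Zara: knight

Consider Chao. Suppose Chao is a knight.
Then whichever role Zara has, Zara's statement has the wrong truth value — contradiction.
So Chao is a knave.
With that fixed, Ravi's statement is true, so Ravi is a knight.
With that fixed, Zara's statement is true, so Zara is a knight.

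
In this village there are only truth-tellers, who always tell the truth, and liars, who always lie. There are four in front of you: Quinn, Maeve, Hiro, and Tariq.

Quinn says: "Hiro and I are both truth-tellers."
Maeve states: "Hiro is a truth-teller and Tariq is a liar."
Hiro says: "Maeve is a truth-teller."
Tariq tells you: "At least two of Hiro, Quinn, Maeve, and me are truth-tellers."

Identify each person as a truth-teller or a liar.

Quinn: liar, Maeve: liar, Hiro: liar, Tariq: liar

Consider Quinn. Suppose Quinn is a truth-teller.
Then no assignment of the remaining roles makes every statement match its speaker's type — contradiction.
So Quinn is a liar.
Consider Maeve. Suppose Maeve is a truth-teller.
Then no assignment of the remaining roles makes every statement match its speaker's type — contradiction.
So Maeve is a liar.
With that fixed, Hiro's statement is false, so Hiro is a liar.
With that fixed, Tariq's statement is false, so Tariq is a liar.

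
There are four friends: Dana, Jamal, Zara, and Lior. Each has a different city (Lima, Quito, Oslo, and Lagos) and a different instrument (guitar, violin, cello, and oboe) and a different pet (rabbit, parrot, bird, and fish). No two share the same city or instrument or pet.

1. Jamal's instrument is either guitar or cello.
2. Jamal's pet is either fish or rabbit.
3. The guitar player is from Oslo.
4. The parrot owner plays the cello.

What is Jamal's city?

Oslo

With clues 1–4, Lagos, Lima, and Quito are impossible for Jamal's city.
That leaves Oslo.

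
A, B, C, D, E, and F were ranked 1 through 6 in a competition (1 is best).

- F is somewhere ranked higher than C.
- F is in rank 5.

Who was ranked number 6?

With clue 1, F is ruled out for rank 6.
With clues 1–2, A, B, D, and E are ruled out for rank 6.
So rank 6 is C.

C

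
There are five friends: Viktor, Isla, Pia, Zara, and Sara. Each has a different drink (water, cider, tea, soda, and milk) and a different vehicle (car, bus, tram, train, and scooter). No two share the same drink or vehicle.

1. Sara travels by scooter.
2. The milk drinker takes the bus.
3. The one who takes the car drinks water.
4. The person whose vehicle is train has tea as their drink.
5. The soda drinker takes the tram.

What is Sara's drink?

With clues 1–2, milk is impossible for Sara's drink.
With clues 1–3, water is impossible for Sara's drink.
With clues 1–4, tea is impossible for Sara's drink.
With clues 1–5, soda is impossible for Sara's drink.
That leaves cider.

cider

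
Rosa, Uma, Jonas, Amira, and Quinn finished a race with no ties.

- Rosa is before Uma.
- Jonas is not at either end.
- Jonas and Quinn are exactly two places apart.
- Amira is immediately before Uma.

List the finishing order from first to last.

Quinn, Rosa, Jonas, Amira, Uma

From clue 1: Rosa is in {1,2,3,4}.
From clues 1–2: Jonas is in {2,3,4}.
From clues 1–4: Quinn → place 1, Rosa → place 2, Jonas → place 3, Amira → place 4, Uma → place 5.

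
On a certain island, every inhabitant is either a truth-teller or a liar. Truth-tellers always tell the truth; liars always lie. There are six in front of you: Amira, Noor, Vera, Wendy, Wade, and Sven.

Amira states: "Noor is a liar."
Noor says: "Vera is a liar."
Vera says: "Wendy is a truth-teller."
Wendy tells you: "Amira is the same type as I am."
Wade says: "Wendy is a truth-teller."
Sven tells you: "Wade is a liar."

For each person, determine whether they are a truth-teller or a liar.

Consider Amira. Suppose Amira is a liar.
Then whichever role Wendy has, Wendy's statement has the wrong truth value — contradiction.
So Amira is a truth-teller.
Consider Noor. Suppose Noor is a truth-teller.
Then Amira's statement comes out false, contradicting Amira being a truth-teller.
So Noor is a liar.
Consider Vera. Suppose Vera is a liar.
Then Noor's statement comes out true, contradicting Noor being a liar.
So Vera is a truth-teller.
Consider Wendy. Suppose Wendy is a liar.
Then Vera's statement comes out false, contradicting Vera being a truth-teller.
So Wendy is a truth-teller.
With that fixed, Wade's statement is true, so Wade is a truth-teller.
With that fixed, Sven's statement is false, so Sven is a liar.

Amira: truth-teller, Noor: liar, Vera: truth-teller, Wendy: truth-teller, Wade: truth-teller, Sven: liar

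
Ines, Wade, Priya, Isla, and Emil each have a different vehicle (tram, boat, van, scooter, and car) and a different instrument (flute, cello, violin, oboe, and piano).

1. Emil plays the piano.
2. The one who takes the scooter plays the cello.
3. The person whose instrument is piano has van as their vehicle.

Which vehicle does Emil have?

van

With clues 1–2, scooter is impossible for Emil's vehicle.
With clues 1–3, boat, car, and tram are impossible for Emil's vehicle.
That leaves van.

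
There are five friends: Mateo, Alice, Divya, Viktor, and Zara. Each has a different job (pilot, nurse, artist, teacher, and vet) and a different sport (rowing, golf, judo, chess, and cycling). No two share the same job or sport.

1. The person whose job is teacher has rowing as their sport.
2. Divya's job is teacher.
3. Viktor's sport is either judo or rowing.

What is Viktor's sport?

With clues 1–2, rowing is impossible for Viktor's sport.
With clues 1–3, chess, cycling, and golf are impossible for Viktor's sport.
That leaves judo.

judo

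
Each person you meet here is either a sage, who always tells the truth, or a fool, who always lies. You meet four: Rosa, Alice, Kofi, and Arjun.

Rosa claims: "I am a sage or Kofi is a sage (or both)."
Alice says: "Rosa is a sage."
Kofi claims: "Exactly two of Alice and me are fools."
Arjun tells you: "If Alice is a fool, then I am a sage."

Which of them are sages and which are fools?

Consider Rosa. Suppose Rosa is a fool.
Then no assignment of the remaining roles makes every statement match its speaker's type — contradiction.
So Rosa is a sage.
With that fixed, Alice's statement is true, so Alice is a sage.
With that fixed, Kofi's statement is false, so Kofi is a fool.
With that fixed, Arjun's statement is true, so Arjun is a sage.

Rosa: sage, Alice: sage, Kofi: fool, Arjun: sage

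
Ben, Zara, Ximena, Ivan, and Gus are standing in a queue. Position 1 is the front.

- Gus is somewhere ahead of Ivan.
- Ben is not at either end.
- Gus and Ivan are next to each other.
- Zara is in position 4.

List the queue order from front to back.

From clue 1: Ivan is in {2,3,4,5}.
From clues 1–2: Ben is in {2,3,4}.
From clues 1–4: Gus → position 1, Ivan → position 2, Ben → position 3, Zara → position 4, Ximena → position 5.

Gus, Ivan, Ben, Zara, Ximena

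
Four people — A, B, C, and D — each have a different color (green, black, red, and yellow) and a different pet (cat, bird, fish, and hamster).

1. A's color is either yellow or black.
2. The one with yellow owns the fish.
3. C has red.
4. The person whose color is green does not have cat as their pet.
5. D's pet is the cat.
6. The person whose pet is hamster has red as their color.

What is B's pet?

With clues 1–5, cat and fish are impossible for B's pet.
With clues 1–6, hamster is impossible for B's pet.
That leaves bird.

bird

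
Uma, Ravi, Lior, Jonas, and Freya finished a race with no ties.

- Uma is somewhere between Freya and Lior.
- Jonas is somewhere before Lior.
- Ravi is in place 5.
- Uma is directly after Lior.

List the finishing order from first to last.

From clue 1: Uma is in {2,3,4}.
From clues 1–3: Ravi → place 5.
From clues 1–4: Jonas → place 1, Lior → place 2, Uma → place 3, Freya → place 4.

Jonas, Lior, Uma, Freya, Ravi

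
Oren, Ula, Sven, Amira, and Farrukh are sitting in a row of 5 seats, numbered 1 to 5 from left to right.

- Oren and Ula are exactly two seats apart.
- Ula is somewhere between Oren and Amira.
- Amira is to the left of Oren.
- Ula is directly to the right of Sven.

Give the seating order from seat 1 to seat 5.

Amira, Sven, Ula, Farrukh, Oren

From clues 1–2: Ula is in {2,3,4}.
From clues 1–3: Oren is in {4,5}.
From clues 1–4: Amira → seat 1, Sven → seat 2, Ula → seat 3, Farrukh → seat 4, Oren → seat 5.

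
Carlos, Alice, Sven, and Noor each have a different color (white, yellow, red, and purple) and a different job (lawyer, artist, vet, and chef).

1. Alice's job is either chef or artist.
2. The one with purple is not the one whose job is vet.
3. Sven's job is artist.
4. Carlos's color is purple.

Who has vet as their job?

Noor

Clue 1 rules out Alice for the one with job vet.
With clues 1–3, Sven is impossible for the one with job vet.
With clues 1–4, Carlos is impossible for the one with job vet.
That leaves Noor.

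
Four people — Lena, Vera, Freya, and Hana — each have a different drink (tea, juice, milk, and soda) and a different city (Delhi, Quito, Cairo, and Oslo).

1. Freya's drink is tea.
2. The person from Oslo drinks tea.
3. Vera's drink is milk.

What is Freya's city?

Oslo

With clues 1–2, Cairo, Delhi, and Quito are impossible for Freya's city.
That leaves Oslo.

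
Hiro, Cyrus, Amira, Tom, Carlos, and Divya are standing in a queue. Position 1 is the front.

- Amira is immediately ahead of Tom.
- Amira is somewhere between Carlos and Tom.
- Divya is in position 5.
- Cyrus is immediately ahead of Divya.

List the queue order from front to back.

From clue 1: Amira is in {1,2,3,4,5}.
From clues 1–2: Amira is in {2,3,4,5}.
From clues 1–3: Divya → position 5.
From clues 1–4: Carlos → position 1, Amira → position 2, Tom → position 3, Cyrus → position 4, Hiro → position 6.

Carlos, Amira, Tom, Cyrus, Divya, Hiro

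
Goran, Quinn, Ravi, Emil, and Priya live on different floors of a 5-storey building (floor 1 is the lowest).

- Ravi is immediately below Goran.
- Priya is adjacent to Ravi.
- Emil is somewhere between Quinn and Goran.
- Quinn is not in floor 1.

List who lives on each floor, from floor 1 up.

Priya, Ravi, Goran, Emil, Quinn

From clue 1: Goran is in {2,3,4,5}.
From clues 1–2: Goran is in {3,4,5}.
From clues 1–3: Goran is in {3,5}.
From clues 1–4: Priya → floor 1, Ravi → floor 2, Goran → floor 3, Emil → floor 4, Quinn → floor 5.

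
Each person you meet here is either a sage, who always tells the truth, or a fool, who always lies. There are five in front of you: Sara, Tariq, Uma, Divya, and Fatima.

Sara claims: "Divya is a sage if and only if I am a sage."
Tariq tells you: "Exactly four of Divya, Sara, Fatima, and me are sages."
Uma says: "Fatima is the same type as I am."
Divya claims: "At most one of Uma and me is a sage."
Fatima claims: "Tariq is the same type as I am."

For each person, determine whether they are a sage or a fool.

Sara: sage, Tariq: sage, Uma: fool, Divya: sage, Fatima: sage

Consider Sara. Suppose Sara is a fool.
Then no assignment of the remaining roles makes every statement match its speaker's type — contradiction.
So Sara is a sage.
Consider Tariq. Suppose Tariq is a fool.
Then whichever role Fatima has, Fatima's statement has the wrong truth value — contradiction.
So Tariq is a sage.
Consider Uma. Suppose Uma is a sage.
Then whichever role Divya has, Divya's statement has the wrong truth value — contradiction.
So Uma is a fool.
With that fixed, Divya's statement is true, so Divya is a sage.
Consider Fatima. Suppose Fatima is a fool.
Then Tariq's statement comes out false, contradicting Tariq being a sage.
So Fatima is a sage.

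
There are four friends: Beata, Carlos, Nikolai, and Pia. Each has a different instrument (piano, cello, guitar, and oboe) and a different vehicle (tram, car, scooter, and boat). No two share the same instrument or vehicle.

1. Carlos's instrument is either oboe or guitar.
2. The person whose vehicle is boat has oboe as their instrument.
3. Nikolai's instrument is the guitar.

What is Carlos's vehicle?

boat

With clues 1–3, car, scooter, and tram are impossible for Carlos's vehicle.
That leaves boat.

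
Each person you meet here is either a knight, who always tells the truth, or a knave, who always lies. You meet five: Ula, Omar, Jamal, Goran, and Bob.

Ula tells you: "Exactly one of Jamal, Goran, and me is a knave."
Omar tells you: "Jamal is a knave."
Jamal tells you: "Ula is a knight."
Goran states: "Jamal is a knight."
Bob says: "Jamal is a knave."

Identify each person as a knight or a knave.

Ula: knave, Omar: knight, Jamal: knave, Goran: knave, Bob: knight

Consider Ula. Suppose Ula is a knight.
Then no assignment of the remaining roles makes every statement match its speaker's type — contradiction.
So Ula is a knave.
With that fixed, Jamal's statement is false, so Jamal is a knave.
With that fixed, Goran's statement is false, so Goran is a knave.
With that fixed, Bob's statement is true, so Bob is a knight.
With that fixed, Omar's statement is true, so Omar is a knight.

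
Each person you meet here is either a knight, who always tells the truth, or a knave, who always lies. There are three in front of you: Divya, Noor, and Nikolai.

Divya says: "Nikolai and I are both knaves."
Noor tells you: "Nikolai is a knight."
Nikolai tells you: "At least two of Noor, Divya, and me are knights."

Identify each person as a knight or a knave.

Consider Divya. Suppose Divya is a knight.
Then Divya's own statement would have to be true, but it can't be — contradiction.
So Divya is a knave.
Consider Noor. Suppose Noor is a knave.
Then no assignment of the remaining roles makes every statement match its speaker's type — contradiction.
So Noor is a knight.
Consider Nikolai. Suppose Nikolai is a knave.
Then Divya's statement comes out true, contradicting Divya being a knave.
So Nikolai is a knight.

Divya: knave, Noor: knight, Nikolai: knight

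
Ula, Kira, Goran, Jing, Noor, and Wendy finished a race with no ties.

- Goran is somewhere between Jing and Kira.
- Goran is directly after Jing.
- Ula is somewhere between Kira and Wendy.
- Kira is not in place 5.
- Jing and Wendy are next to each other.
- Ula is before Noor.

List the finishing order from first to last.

Wendy, Jing, Goran, Ula, Noor, Kira

From clue 1: Goran is in {2,3,4,5}.
From clues 1–2: Kira is in {3,4,5,6}.
From clues 1–3: Ula is in {2,3,4,5}.
From clues 1–4: Kira is in {3,4,6}.
From clues 1–5: Kira → place 6.
From clues 1–6: Wendy → place 1, Jing → place 2, Goran → place 3, Ula → place 4, Noor → place 5.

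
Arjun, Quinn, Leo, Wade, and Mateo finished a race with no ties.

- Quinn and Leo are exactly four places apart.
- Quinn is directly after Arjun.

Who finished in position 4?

Arjun

With clue 1, Leo and Quinn are ruled out for place 4.
With clues 1–2, Mateo and Wade are ruled out for place 4.
So place 4 is Arjun.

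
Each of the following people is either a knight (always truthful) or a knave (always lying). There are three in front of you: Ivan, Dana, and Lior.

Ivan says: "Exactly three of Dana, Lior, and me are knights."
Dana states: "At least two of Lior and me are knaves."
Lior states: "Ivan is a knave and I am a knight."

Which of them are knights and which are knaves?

Ivan: knave, Dana: knave, Lior: knight

Consider Ivan. Suppose Ivan is a knight.
Then no assignment of the remaining roles makes every statement match its speaker's type — contradiction.
So Ivan is a knave.
Consider Dana. Suppose Dana is a knight.
Then Dana's own statement would have to be true, but it can't be — contradiction.
So Dana is a knave.
Consider Lior. Suppose Lior is a knave.
Then Dana's statement comes out true, contradicting Dana being a knave.
So Lior is a knight.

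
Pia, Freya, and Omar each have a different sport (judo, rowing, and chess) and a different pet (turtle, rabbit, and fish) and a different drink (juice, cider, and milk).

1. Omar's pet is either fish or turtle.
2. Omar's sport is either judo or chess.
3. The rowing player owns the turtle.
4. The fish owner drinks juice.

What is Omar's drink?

With clues 1–4, cider and milk are impossible for Omar's drink.
That leaves juice.

juice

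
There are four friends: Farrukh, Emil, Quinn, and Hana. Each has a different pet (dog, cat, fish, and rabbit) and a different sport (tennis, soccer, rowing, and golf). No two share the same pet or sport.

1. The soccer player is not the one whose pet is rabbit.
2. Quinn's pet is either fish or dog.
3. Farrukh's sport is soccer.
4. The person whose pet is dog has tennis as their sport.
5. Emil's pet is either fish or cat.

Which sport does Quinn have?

With clues 1–3, soccer is impossible for Quinn's sport.
With clues 1–5, golf and rowing are impossible for Quinn's sport.
That leaves tennis.

tennis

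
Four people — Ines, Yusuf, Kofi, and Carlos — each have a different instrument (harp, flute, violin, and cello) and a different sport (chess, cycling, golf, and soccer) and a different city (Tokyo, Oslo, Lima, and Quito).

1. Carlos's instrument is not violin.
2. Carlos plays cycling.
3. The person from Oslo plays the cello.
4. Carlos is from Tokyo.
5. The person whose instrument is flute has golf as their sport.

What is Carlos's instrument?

Clue 1 rules out violin for Carlos's instrument.
With clues 1–4, cello is impossible for Carlos's instrument.
With clues 1–5, flute is impossible for Carlos's instrument.
That leaves harp.

harp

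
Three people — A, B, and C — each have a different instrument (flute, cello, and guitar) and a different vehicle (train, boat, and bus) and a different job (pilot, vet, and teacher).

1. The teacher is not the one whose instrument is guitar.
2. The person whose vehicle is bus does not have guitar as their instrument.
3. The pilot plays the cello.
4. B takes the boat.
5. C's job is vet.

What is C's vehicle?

train

With clues 1–4, boat is impossible for C's vehicle.
With clues 1–5, bus is impossible for C's vehicle.
That leaves train.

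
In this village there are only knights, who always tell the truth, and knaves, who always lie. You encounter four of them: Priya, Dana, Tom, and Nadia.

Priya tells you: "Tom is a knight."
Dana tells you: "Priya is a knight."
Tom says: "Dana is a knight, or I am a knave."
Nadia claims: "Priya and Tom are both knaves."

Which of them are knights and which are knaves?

Priya: knight, Dana: knight, Tom: knight, Nadia: knave

Consider Priya. Suppose Priya is a knave.
Then no assignment of the remaining roles makes every statement match its speaker's type — contradiction.
So Priya is a knight.
With that fixed, Dana's statement is true, so Dana is a knight.
With that fixed, Tom's statement is true, so Tom is a knight.
With that fixed, Nadia's statement is false, so Nadia is a knave.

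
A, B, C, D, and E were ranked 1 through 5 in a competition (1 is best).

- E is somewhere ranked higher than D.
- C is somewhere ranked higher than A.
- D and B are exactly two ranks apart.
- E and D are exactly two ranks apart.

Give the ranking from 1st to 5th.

From clue 1: D is in {2,3,4,5}.
From clues 1–2: A is in {2,3,4,5}.
From clues 1–3: A is in {2,4,5}.
From clues 1–4: E → rank 1, C → rank 2, D → rank 3, A → rank 4, B → rank 5.

E, C, D, A, B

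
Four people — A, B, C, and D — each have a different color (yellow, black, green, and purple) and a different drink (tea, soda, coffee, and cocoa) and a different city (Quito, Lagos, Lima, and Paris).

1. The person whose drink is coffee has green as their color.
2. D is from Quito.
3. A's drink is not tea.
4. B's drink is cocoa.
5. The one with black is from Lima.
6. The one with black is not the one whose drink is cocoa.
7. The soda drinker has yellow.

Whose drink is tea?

With clues 1–3, A is impossible for the one with drink tea.
With clues 1–4, B is impossible for the one with drink tea.
With clues 1–7, D is impossible for the one with drink tea.
That leaves C.

C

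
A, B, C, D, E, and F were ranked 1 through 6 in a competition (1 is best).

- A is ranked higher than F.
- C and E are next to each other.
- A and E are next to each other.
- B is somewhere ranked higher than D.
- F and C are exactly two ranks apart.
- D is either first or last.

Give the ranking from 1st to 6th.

A, E, C, B, F, D

From clue 1: A is in {1,2,3,4,5}.
From clues 1–3: E is in {2,3,4}.
From clues 1–4: B is in {1,4,5}.
From clues 1–5: A is in {1,2}.
From clues 1–6: A → rank 1, E → rank 2, C → rank 3, B → rank 4, F → rank 5, D → rank 6.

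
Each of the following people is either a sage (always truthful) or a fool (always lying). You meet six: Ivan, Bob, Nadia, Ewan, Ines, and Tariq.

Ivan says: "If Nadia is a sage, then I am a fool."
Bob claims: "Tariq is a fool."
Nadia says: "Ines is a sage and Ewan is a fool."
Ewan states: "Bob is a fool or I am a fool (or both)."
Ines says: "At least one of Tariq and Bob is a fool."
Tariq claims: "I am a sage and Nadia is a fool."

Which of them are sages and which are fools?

Ivan: sage, Bob: fool, Nadia: fool, Ewan: sage, Ines: sage, Tariq: sage

Consider Ivan. Suppose Ivan is a fool.
Then Ivan's own statement would have to be false, but it can't be — contradiction.
So Ivan is a sage.
Consider Bob. Suppose Bob is a sage.
Then whichever role Ewan has, Ewan's statement has the wrong truth value — contradiction.
So Bob is a fool.
With that fixed, Ewan's statement is true, so Ewan is a sage.
With that fixed, Ines's statement is true, so Ines is a sage.
With that fixed, Nadia's statement is false, so Nadia is a fool.
Consider Tariq. Suppose Tariq is a fool.
Then Bob's statement comes out true, contradicting Bob being a fool.
So Tariq is a sage.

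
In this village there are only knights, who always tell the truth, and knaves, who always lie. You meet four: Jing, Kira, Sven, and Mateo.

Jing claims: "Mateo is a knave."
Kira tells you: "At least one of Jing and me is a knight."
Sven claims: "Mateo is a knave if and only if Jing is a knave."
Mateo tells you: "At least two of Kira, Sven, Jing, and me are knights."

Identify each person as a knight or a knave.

Jing: knave, Kira: knight, Sven: knave, Mateo: knight

Consider Jing. Suppose Jing is a knight.
Then no assignment of the remaining roles makes every statement match its speaker's type — contradiction.
So Jing is a knave.
Consider Kira. Suppose Kira is a knave.
Then no assignment of the remaining roles makes every statement match its speaker's type — contradiction.
So Kira is a knight.
Consider Sven. Suppose Sven is a knight.
Then no assignment of the remaining roles makes every statement match its speaker's type — contradiction.
So Sven is a knave.
Consider Mateo. Suppose Mateo is a knave.
Then Jing's statement comes out true, contradicting Jing being a knave.
So Mateo is a knight.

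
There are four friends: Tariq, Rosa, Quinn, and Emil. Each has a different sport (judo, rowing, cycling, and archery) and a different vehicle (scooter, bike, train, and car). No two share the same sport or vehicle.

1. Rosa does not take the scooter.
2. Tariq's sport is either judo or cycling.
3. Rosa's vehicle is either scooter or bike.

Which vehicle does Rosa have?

bike

Clue 1 rules out scooter for Rosa's vehicle.
With clues 1–3, car and train are impossible for Rosa's vehicle.
That leaves bike.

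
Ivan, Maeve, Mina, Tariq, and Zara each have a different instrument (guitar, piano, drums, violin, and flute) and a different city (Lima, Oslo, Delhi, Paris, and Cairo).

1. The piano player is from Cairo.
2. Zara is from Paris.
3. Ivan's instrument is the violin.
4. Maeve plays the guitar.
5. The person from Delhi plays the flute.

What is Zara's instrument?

With clues 1–2, piano is impossible for Zara's instrument.
With clues 1–3, violin is impossible for Zara's instrument.
With clues 1–4, guitar is impossible for Zara's instrument.
With clues 1–5, flute is impossible for Zara's instrument.
That leaves drums.

drums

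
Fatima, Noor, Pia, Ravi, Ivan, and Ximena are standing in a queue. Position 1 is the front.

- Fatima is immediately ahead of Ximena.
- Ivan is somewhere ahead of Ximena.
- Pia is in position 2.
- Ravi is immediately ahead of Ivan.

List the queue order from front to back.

Noor, Pia, Ravi, Ivan, Fatima, Ximena

From clue 1: Fatima is in {1,2,3,4,5}.
From clues 1–2: Fatima is in {2,3,4,5}.
From clues 1–3: Pia → position 2.
From clues 1–4: Noor → position 1, Ravi → position 3, Ivan → position 4, Fatima → position 5, Ximena → position 6.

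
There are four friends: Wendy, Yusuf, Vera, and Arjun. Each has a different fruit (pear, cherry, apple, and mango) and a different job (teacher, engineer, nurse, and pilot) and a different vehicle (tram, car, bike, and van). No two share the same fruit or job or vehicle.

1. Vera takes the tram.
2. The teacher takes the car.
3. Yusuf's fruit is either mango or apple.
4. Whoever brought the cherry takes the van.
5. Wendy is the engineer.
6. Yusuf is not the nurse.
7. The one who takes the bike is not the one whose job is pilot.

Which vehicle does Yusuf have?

Clue 1 rules out tram for Yusuf's vehicle.
With clues 1–4, van is impossible for Yusuf's vehicle.
With clues 1–7, bike is impossible for Yusuf's vehicle.
That leaves car.

car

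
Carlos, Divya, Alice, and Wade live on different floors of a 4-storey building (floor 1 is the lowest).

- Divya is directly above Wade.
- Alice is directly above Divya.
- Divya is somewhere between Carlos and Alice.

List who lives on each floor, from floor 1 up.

From clue 1: Divya is in {2,3,4}.
From clues 1–2: Carlos is in {1,4}.
From clues 1–3: Carlos → floor 1, Wade → floor 2, Divya → floor 3, Alice → floor 4.

Carlos, Wade, Divya, Alice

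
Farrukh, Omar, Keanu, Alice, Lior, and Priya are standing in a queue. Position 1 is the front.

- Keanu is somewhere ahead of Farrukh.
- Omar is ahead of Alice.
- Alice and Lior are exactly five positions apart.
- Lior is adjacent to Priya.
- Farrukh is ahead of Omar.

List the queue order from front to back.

Lior, Priya, Keanu, Farrukh, Omar, Alice

From clue 1: Farrukh is in {2,3,4,5,6}.
From clues 1–3: Lior → position 1, Alice → position 6.
From clues 1–4: Priya → position 2.
From clues 1–5: Keanu → position 3, Farrukh → position 4, Omar → position 5.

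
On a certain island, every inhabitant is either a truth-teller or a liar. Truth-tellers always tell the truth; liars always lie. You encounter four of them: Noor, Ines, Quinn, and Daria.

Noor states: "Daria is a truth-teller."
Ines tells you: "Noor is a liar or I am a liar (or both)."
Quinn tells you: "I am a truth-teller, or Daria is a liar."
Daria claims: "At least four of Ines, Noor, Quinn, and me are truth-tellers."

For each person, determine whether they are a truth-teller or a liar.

Noor: liar, Ines: truth-teller, Quinn: truth-teller, Daria: liar

Consider Noor. Suppose Noor is a truth-teller.
Then whichever role Ines has, Ines's statement has the wrong truth value — contradiction.
So Noor is a liar.
With that fixed, Ines's statement is true, so Ines is a truth-teller.
With that fixed, Daria's statement is false, so Daria is a liar.
With that fixed, Quinn's statement is true, so Quinn is a truth-teller.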